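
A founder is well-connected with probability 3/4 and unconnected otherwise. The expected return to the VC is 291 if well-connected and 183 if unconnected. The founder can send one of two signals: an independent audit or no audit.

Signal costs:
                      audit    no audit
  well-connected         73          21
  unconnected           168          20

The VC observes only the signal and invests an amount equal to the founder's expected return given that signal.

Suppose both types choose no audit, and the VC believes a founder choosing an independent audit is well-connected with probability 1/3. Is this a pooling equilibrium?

On the equilibrium path (no audit) the VC holds the prior 3/4 and pays 3/4·291 + 1/4·183 = 264. Off-path (audit) belief 1/3 gives 1/3·291 + 2/3·183 = 219.
Well-connected: no audit gives 264 − 21 = 243; audit gives 219 − 73 = 146. Stays. ✓
Unconnected: no audit gives 264 − 20 = 244; audit gives 219 − 168 = 51. Stays. ✓
Beliefs are Bayes-consistent on-path and both types best-respond.

Yes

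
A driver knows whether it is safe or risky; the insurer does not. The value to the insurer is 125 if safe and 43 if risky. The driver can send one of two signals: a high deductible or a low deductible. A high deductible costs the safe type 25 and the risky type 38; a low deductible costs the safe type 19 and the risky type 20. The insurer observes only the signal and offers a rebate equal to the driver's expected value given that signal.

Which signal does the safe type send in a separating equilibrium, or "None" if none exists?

None

Try safe → high deductible, risky → low deductible:
  Under separation the insurer infers type exactly: high deductible → safe (pays 125), low deductible → risky (pays 43).
  Safe: high deductible gives 125 − 25 = 100; low deductible gives 43 − 19 = 24. No deviation. ✓
  Risky: low deductible gives 43 − 20 = 23; high deductible gives 125 − 38 = 87. Would deviate. ✗
Try safe → low deductible, risky → high deductible:
  Under separation the insurer infers type exactly: low deductible → safe (pays 125), high deductible → risky (pays 43).
  Safe: low deductible gives 125 − 19 = 106; high deductible gives 43 − 25 = 18. No deviation. ✓
  Risky: high deductible gives 43 − 38 = 5; low deductible gives 125 − 20 = 105. Would deviate. ✗
Neither assignment is incentive-compatible.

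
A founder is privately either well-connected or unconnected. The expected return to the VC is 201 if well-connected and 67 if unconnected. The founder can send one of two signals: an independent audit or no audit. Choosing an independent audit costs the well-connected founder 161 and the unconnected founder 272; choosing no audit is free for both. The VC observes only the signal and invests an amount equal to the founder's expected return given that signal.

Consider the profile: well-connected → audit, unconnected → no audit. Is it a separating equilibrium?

No

If types separate, audit earns payment 201 and no audit earns 67.
Well-connected: audit gives 201 − 161 = 40; no audit gives 67 − 0 = 67. Would deviate. ✗
Unconnected: no audit gives 67 − 0 = 67; audit gives 201 − 272 = -71. No deviation. ✓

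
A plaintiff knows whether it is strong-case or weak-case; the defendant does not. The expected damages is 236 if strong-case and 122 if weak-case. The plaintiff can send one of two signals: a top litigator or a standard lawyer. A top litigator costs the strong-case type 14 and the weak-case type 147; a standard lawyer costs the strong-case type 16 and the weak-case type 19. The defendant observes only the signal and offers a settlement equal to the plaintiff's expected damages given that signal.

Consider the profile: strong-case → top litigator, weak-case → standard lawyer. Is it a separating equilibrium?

Yes

Under separation the defendant infers type exactly: top litigator → strong-case (pays 236), standard lawyer → weak-case (pays 122).
Strong-case: top litigator gives 236 − 14 = 222; standard lawyer gives 122 − 16 = 106. No deviation. ✓
Weak-case: standard lawyer gives 122 − 19 = 103; top litigator gives 236 − 147 = 89. No deviation. ✓
Both incentive constraints hold.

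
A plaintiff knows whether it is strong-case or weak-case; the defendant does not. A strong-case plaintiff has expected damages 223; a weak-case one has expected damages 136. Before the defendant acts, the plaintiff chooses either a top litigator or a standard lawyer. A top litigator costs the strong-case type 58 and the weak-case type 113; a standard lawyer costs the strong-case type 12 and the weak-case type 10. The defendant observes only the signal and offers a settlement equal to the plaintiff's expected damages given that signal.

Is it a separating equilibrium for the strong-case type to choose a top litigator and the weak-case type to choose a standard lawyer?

Yes

Under separation the defendant infers type exactly: top litigator → strong-case (pays 223), standard lawyer → weak-case (pays 136).
Strong-case: top litigator gives 223 − 58 = 165; standard lawyer gives 136 − 12 = 124. No deviation. ✓
Weak-case: standard lawyer gives 136 − 10 = 126; top litigator gives 223 − 113 = 110. No deviation. ✓
Neither type gains from mimicking the other.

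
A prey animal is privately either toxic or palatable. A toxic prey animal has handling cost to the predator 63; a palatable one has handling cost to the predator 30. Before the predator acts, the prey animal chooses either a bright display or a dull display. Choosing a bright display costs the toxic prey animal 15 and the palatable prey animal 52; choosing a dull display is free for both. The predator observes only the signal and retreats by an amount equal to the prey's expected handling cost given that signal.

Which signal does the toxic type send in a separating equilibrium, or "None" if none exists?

Try toxic → bright display, palatable → dull display:
  If types separate, bright display earns payment 63 and dull display earns 30.
  Toxic: bright display gives 63 − 15 = 48; dull display gives 30 − 0 = 30. No deviation. ✓
  Palatable: dull display gives 30 − 0 = 30; bright display gives 63 − 52 = 11. No deviation. ✓
Both hold — the toxic type sends bright display.

bright display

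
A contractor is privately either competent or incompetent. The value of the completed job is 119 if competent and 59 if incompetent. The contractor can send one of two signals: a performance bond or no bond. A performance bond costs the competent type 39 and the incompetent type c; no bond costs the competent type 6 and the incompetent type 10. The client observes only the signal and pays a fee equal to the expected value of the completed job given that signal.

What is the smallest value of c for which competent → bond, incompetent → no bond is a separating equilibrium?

70

Under separation: bond → competent (pays 119); no bond → incompetent (pays 59).
Competent: 119 − 39 = 80 ≥ 59 − 6 = 53. Holds regardless of c. ✓
Incompetent: 59 − 10 ≥ 119 − c, so c ≥ 119 − 49 = 70.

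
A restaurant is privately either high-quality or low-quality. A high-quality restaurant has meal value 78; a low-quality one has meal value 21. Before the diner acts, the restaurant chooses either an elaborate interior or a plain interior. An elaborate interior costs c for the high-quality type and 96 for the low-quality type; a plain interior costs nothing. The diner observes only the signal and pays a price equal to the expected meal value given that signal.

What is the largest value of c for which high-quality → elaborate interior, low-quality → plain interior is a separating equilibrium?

57

Under separation: elaborate interior → high-quality (pays 78); plain interior → low-quality (pays 21).
Low-quality: 21 − 0 = 21 ≥ 78 − 96 = -18. Holds regardless of c. ✓
High-quality: 78 − c ≥ 21 − 0, so c ≤ 78 − 21 = 57.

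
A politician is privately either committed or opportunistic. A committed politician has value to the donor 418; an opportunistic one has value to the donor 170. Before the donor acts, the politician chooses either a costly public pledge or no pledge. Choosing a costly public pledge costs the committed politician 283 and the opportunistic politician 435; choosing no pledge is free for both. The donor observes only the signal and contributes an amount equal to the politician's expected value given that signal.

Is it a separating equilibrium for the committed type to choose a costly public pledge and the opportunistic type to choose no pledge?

No

Under separation the donor infers type exactly: pledge → committed (pays 418), no pledge → opportunistic (pays 170).
Committed: pledge gives 418 − 283 = 135; no pledge gives 170 − 0 = 170. Would deviate. ✗
Opportunistic: no pledge gives 170 − 0 = 170; pledge gives 418 − 435 = -17. No deviation. ✓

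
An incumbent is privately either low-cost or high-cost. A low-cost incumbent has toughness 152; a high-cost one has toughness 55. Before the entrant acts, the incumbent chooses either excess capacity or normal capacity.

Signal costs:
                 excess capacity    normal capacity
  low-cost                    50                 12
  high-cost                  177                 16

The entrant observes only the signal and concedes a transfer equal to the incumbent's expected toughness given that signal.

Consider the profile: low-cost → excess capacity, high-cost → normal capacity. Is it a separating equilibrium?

Under separation the entrant infers type exactly: excess capacity → low-cost (pays 152), normal capacity → high-cost (pays 55).
Low-cost: excess capacity gives 152 − 50 = 102; normal capacity gives 55 − 12 = 43. No deviation. ✓
High-cost: normal capacity gives 55 − 16 = 39; excess capacity gives 152 − 177 = -25. No deviation. ✓
Both incentive constraints hold.

Yes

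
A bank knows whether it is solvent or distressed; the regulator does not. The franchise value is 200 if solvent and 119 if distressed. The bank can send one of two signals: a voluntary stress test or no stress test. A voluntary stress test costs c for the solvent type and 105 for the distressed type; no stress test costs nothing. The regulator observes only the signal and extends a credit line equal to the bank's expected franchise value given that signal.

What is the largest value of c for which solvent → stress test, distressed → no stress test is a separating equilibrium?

Under separation: stress test → solvent (pays 200); no stress test → distressed (pays 119).
Distressed: 119 − 0 = 119 ≥ 200 − 105 = 95. Holds regardless of c. ✓
Solvent: 200 − c ≥ 119 − 0, so c ≤ 200 − 119 = 81.

81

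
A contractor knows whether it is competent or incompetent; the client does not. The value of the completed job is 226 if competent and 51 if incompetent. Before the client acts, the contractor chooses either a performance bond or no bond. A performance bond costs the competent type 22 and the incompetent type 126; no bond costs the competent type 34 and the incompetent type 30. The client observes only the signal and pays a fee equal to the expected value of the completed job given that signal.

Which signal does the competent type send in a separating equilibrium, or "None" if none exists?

None

Try competent → bond, incompetent → no bond:
  Under separation the client infers type exactly: bond → competent (pays 226), no bond → incompetent (pays 51).
  Competent: bond gives 226 − 22 = 204; no bond gives 51 − 34 = 17. No deviation. ✓
  Incompetent: no bond gives 51 − 30 = 21; bond gives 226 − 126 = 100. Would deviate. ✗
Try competent → no bond, incompetent → bond:
  Under separation the client infers type exactly: no bond → competent (pays 226), bond → incompetent (pays 51).
  Competent: no bond gives 226 − 34 = 192; bond gives 51 − 22 = 29. No deviation. ✓
  Incompetent: bond gives 51 − 126 = -75; no bond gives 226 − 30 = 196. Would deviate. ✗
Neither assignment is incentive-compatible.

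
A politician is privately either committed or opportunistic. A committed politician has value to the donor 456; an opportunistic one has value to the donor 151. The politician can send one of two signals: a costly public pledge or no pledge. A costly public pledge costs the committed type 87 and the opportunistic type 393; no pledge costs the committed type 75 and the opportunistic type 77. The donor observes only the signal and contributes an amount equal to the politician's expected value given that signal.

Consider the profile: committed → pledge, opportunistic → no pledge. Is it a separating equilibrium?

If types separate, pledge earns payment 456 and no pledge earns 151.
Committed: pledge gives 456 − 87 = 369; no pledge gives 151 − 75 = 76. No deviation. ✓
Opportunistic: no pledge gives 151 − 77 = 74; pledge gives 456 − 393 = 63. No deviation. ✓
Both incentive constraints hold.

Yes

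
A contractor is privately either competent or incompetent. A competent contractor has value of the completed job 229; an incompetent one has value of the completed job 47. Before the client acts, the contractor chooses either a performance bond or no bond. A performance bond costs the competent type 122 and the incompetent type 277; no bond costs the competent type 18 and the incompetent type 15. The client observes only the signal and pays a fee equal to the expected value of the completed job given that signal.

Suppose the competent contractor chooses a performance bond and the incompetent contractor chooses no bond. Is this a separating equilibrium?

Under separation the client infers type exactly: bond → competent (pays 229), no bond → incompetent (pays 47).
Competent: bond gives 229 − 122 = 107; no bond gives 47 − 18 = 29. No deviation. ✓
Incompetent: no bond gives 47 − 15 = 32; bond gives 229 − 277 = -48. No deviation. ✓
Neither type gains from mimicking the other.

Yes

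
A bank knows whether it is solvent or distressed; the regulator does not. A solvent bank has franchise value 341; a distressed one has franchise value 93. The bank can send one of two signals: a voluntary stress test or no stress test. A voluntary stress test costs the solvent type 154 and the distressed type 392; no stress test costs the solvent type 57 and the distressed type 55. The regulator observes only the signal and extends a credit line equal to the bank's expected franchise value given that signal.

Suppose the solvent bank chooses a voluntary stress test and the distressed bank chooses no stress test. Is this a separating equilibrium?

Under separation the regulator infers type exactly: stress test → solvent (pays 341), no stress test → distressed (pays 93).
Solvent: stress test gives 341 − 154 = 187; no stress test gives 93 − 57 = 36. No deviation. ✓
Distressed: no stress test gives 93 − 55 = 38; stress test gives 341 − 392 = -51. No deviation. ✓
Both incentive constraints hold.

Yes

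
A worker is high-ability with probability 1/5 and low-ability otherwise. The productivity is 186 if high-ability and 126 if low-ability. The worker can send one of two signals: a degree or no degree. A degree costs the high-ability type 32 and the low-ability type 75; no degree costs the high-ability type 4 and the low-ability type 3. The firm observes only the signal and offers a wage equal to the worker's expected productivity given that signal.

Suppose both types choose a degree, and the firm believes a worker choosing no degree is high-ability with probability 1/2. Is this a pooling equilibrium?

At the pooled signal (degree) the firm holds the prior 1/5 and pays 1/5·186 + 4/5·126 = 138. Off-path (no degree) belief 1/2 gives 1/2·186 + 1/2·126 = 156.
High-ability: degree gives 138 − 32 = 106; no degree gives 156 − 4 = 152. Deviates. ✗
Low-ability: degree gives 138 − 75 = 63; no degree gives 156 − 3 = 153. Deviates. ✗

No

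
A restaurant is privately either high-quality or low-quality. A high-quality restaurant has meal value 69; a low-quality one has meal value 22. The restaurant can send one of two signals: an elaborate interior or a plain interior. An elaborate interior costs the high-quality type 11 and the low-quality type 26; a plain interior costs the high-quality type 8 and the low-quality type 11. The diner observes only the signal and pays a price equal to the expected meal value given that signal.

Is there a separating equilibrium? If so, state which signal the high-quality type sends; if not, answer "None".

None

Try high-quality → elaborate interior, low-quality → plain interior:
  If types separate, elaborate interior earns payment 69 and plain interior earns 22.
  High-quality: elaborate interior gives 69 − 11 = 58; plain interior gives 22 − 8 = 14. No deviation. ✓
  Low-quality: plain interior gives 22 − 11 = 11; elaborate interior gives 69 − 26 = 43. Would deviate. ✗
Try high-quality → plain interior, low-quality → elaborate interior:
  If types separate, plain interior earns payment 69 and elaborate interior earns 22.
  High-quality: plain interior gives 69 − 8 = 61; elaborate interior gives 22 − 11 = 11. No deviation. ✓
  Low-quality: elaborate interior gives 22 − 26 = -4; plain interior gives 69 − 11 = 58. Would deviate. ✗
Neither assignment is incentive-compatible.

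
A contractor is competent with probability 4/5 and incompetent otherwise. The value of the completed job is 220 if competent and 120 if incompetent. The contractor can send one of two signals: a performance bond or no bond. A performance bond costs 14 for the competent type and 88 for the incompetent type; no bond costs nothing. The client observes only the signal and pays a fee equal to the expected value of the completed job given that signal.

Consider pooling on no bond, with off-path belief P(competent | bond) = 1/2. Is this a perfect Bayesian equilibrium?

On the equilibrium path (no bond) the client holds the prior 4/5 and pays 4/5·220 + 1/5·120 = 200. Off-path (bond) belief 1/2 gives 1/2·220 + 1/2·120 = 170.
Competent: no bond gives 200 − 0 = 200; bond gives 170 − 14 = 156. Stays. ✓
Incompetent: no bond gives 200 − 0 = 200; bond gives 170 − 88 = 82. Stays. ✓
Beliefs are Bayes-consistent on-path and both types best-respond.

Yes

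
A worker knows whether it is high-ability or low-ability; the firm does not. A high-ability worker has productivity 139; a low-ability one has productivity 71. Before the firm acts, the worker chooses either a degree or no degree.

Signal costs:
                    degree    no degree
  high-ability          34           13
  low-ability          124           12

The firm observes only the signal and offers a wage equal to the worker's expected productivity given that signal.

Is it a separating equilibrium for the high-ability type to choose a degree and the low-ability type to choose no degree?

Under separation the firm infers type exactly: degree → high-ability (pays 139), no degree → low-ability (pays 71).
High-ability: degree gives 139 − 34 = 105; no degree gives 71 − 13 = 58. No deviation. ✓
Low-ability: no degree gives 71 − 12 = 59; degree gives 139 − 124 = 15. No deviation. ✓
Both incentive constraints hold.

Yes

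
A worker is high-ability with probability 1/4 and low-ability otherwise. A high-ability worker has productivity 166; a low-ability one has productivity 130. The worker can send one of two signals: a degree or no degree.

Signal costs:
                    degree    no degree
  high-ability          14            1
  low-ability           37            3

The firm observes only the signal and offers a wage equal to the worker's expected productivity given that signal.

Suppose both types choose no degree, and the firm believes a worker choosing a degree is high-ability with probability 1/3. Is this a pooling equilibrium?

Yes

At the pooled signal (no degree) the firm holds the prior 1/4 and pays 1/4·166 + 3/4·130 = 139. Off-path (degree) belief 1/3 gives 1/3·166 + 2/3·130 = 142.
High-ability: no degree gives 139 − 1 = 138; degree gives 142 − 14 = 128. Stays. ✓
Low-ability: no degree gives 139 − 3 = 136; degree gives 142 − 37 = 105. Stays. ✓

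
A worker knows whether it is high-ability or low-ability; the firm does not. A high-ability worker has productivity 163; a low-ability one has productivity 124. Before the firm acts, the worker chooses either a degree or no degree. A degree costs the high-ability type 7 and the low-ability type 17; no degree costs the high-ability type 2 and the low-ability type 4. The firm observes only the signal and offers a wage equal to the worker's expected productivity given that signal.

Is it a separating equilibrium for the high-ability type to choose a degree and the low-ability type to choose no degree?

If types separate, degree earns payment 163 and no degree earns 124.
High-ability: degree gives 163 − 7 = 156; no degree gives 124 − 2 = 122. No deviation. ✓
Low-ability: no degree gives 124 − 4 = 120; degree gives 163 − 17 = 146. Would deviate. ✗

No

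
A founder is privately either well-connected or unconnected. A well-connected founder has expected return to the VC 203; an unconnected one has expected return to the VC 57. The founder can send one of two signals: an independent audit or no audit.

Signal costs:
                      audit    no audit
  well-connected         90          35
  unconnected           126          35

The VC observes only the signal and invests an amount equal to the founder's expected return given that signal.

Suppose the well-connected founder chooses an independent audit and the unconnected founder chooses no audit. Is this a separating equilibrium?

No

Under separation the VC infers type exactly: audit → well-connected (pays 203), no audit → unconnected (pays 57).
Well-connected: audit gives 203 − 90 = 113; no audit gives 57 − 35 = 22. No deviation. ✓
Unconnected: no audit gives 57 − 35 = 22; audit gives 203 − 126 = 77. Would deviate. ✗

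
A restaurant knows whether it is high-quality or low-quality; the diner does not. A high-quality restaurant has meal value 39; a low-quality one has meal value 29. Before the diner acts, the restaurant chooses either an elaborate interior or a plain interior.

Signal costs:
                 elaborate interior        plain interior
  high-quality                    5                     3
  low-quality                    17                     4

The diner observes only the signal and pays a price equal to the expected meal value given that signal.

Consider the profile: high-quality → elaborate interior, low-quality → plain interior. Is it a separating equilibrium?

Yes

Under separation the diner infers type exactly: elaborate interior → high-quality (pays 39), plain interior → low-quality (pays 29).
High-quality: elaborate interior gives 39 − 5 = 34; plain interior gives 29 − 3 = 26. No deviation. ✓
Low-quality: plain interior gives 29 − 4 = 25; elaborate interior gives 39 − 17 = 22. No deviation. ✓
Neither type gains from mimicking the other.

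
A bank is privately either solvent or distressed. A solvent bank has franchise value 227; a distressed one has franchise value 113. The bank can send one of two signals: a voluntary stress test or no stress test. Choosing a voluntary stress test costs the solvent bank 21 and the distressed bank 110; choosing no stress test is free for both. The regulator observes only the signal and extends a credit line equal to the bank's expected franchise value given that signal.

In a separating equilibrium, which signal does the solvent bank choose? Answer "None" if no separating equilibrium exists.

Try solvent → stress test, distressed → no stress test:
  Under separation the regulator infers type exactly: stress test → solvent (pays 227), no stress test → distressed (pays 113).
  Solvent: stress test gives 227 − 21 = 206; no stress test gives 113 − 0 = 113. No deviation. ✓
  Distressed: no stress test gives 113 − 0 = 113; stress test gives 227 − 110 = 117. Would deviate. ✗
Try solvent → no stress test, distressed → stress test:
  Under separation the regulator infers type exactly: no stress test → solvent (pays 227), stress test → distressed (pays 113).
  Solvent: no stress test gives 227 − 0 = 227; stress test gives 113 − 21 = 92. No deviation. ✓
  Distressed: stress test gives 113 − 110 = 3; no stress test gives 227 − 0 = 227. Would deviate. ✗
Neither assignment is incentive-compatible.

None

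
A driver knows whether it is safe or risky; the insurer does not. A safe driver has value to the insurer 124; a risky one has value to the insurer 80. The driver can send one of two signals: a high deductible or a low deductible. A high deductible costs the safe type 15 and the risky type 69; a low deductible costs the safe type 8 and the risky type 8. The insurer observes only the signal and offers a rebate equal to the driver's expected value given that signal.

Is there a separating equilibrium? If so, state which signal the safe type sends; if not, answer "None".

Try safe → high deductible, risky → low deductible:
  If types separate, high deductible earns payment 124 and low deductible earns 80.
  Safe: high deductible gives 124 − 15 = 109; low deductible gives 80 − 8 = 72. No deviation. ✓
  Risky: low deductible gives 80 − 8 = 72; high deductible gives 124 − 69 = 55. No deviation. ✓
Both hold — the safe type sends high deductible.

high deductible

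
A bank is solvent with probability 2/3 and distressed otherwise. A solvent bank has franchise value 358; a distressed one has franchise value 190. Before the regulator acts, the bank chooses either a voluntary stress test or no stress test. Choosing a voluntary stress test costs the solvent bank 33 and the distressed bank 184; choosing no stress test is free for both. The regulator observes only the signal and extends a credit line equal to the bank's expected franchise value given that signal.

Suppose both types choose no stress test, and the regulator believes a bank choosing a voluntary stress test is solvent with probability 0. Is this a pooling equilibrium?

Yes

At the pooled signal (no stress test) the regulator holds the prior 2/3 and pays 2/3·358 + 1/3·190 = 302. Off-path (stress test) belief 0 gives 0·358 + 1·190 = 190.
Solvent: no stress test gives 302 − 0 = 302; stress test gives 190 − 33 = 157. Stays. ✓
Distressed: no stress test gives 302 − 0 = 302; stress test gives 190 − 184 = 6. Stays. ✓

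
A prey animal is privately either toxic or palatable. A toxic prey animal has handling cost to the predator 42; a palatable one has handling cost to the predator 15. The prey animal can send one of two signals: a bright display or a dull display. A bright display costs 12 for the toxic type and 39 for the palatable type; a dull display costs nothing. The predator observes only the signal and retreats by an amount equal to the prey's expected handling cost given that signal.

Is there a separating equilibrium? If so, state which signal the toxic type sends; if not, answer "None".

Try toxic → bright display, palatable → dull display:
  Under separation the predator infers type exactly: bright display → toxic (pays 42), dull display → palatable (pays 15).
  Toxic: bright display gives 42 − 12 = 30; dull display gives 15 − 0 = 15. No deviation. ✓
  Palatable: dull display gives 15 − 0 = 15; bright display gives 42 − 39 = 3. No deviation. ✓
Both hold — the toxic type sends bright display.

bright display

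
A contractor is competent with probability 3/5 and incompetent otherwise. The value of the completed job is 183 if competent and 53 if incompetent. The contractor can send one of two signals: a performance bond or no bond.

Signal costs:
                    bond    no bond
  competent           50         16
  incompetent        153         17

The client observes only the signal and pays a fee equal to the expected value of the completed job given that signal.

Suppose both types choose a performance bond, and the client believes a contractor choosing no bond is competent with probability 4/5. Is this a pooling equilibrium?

No

On the equilibrium path (bond) the client holds the prior 3/5 and pays 3/5·183 + 2/5·53 = 131. Off-path (no bond) belief 4/5 gives 4/5·183 + 1/5·53 = 157.
Competent: bond gives 131 − 50 = 81; no bond gives 157 − 16 = 141. Deviates. ✗
Incompetent: bond gives 131 − 153 = -22; no bond gives 157 − 17 = 140. Deviates. ✗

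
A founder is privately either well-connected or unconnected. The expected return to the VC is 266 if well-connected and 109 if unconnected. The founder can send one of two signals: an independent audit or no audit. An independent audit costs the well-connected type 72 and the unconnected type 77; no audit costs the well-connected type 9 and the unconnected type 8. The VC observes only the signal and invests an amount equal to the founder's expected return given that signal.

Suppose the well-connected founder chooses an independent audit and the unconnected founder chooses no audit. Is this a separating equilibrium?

No

If types separate, audit earns payment 266 and no audit earns 109.
Well-connected: audit gives 266 − 72 = 194; no audit gives 109 − 9 = 100. No deviation. ✓
Unconnected: no audit gives 109 − 8 = 101; audit gives 266 − 77 = 189. Would deviate. ✗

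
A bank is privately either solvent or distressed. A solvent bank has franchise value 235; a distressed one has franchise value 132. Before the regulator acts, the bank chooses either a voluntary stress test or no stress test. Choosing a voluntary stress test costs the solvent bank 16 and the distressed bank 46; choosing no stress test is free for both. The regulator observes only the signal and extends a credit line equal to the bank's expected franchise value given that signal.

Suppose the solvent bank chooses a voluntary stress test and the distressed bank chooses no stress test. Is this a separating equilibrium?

If types separate, stress test earns payment 235 and no stress test earns 132.
Solvent: stress test gives 235 − 16 = 219; no stress test gives 132 − 0 = 132. No deviation. ✓
Distressed: no stress test gives 132 − 0 = 132; stress test gives 235 − 46 = 189. Would deviate. ✗

No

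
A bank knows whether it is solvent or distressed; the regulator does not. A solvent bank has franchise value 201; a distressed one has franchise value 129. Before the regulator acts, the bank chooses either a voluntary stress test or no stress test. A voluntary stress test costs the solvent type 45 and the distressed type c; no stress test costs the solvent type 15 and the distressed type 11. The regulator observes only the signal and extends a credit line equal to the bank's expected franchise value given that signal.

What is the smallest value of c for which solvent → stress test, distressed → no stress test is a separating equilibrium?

Under separation: stress test → solvent (pays 201); no stress test → distressed (pays 129).
Solvent: 201 − 45 = 156 ≥ 129 − 15 = 114. Holds regardless of c. ✓
Distressed: 129 − 11 ≥ 201 − c, so c ≥ 201 − 118 = 83.

83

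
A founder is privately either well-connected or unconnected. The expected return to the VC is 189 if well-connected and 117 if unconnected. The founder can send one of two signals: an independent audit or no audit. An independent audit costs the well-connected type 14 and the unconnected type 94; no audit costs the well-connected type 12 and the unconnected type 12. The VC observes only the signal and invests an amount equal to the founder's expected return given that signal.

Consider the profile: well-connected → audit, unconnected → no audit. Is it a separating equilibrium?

Yes

Under separation the VC infers type exactly: audit → well-connected (pays 189), no audit → unconnected (pays 117).
Well-connected: audit gives 189 − 14 = 175; no audit gives 117 − 12 = 105. No deviation. ✓
Unconnected: no audit gives 117 − 12 = 105; audit gives 189 − 94 = 95. No deviation. ✓
Both incentive constraints hold.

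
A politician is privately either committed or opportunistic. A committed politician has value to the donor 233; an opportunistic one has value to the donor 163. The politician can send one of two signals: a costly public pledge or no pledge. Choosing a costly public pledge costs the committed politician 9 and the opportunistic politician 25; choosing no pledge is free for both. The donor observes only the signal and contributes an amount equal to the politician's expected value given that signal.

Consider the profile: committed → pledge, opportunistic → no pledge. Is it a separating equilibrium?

Under separation the donor infers type exactly: pledge → committed (pays 233), no pledge → opportunistic (pays 163).
Committed: pledge gives 233 − 9 = 224; no pledge gives 163 − 0 = 163. No deviation. ✓
Opportunistic: no pledge gives 163 − 0 = 163; pledge gives 233 − 25 = 208. Would deviate. ✗

No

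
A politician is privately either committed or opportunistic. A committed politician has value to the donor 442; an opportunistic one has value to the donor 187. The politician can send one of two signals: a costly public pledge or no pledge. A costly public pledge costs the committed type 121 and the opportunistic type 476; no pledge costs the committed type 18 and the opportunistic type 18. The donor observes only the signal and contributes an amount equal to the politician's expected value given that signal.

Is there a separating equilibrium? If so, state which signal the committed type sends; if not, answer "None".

pledge

Try committed → pledge, opportunistic → no pledge:
  Under separation the donor infers type exactly: pledge → committed (pays 442), no pledge → opportunistic (pays 187).
  Committed: pledge gives 442 − 121 = 321; no pledge gives 187 − 18 = 169. No deviation. ✓
  Opportunistic: no pledge gives 187 − 18 = 169; pledge gives 442 − 476 = -34. No deviation. ✓
Both hold — the committed type sends pledge.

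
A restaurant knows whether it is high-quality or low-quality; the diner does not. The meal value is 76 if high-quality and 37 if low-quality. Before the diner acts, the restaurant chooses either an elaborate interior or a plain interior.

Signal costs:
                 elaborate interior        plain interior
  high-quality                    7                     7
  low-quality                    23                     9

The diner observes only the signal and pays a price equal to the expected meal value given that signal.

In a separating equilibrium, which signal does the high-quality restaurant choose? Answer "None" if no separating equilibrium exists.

None

Try high-quality → elaborate interior, low-quality → plain interior:
  If types separate, elaborate interior earns payment 76 and plain interior earns 37.
  High-quality: elaborate interior gives 76 − 7 = 69; plain interior gives 37 − 7 = 30. No deviation. ✓
  Low-quality: plain interior gives 37 − 9 = 28; elaborate interior gives 76 − 23 = 53. Would deviate. ✗
Try high-quality → plain interior, low-quality → elaborate interior:
  If types separate, plain interior earns payment 76 and elaborate interior earns 37.
  High-quality: plain interior gives 76 − 7 = 69; elaborate interior gives 37 − 7 = 30. No deviation. ✓
  Low-quality: elaborate interior gives 37 − 23 = 14; plain interior gives 76 − 9 = 67. Would deviate. ✗
Neither assignment is incentive-compatible.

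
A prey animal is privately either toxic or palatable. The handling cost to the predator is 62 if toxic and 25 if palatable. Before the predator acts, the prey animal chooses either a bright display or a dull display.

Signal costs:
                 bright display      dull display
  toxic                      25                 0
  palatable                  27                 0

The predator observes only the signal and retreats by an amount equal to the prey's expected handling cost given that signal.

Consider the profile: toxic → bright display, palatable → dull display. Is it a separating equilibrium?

If types separate, bright display earns payment 62 and dull display earns 25.
Toxic: bright display gives 62 − 25 = 37; dull display gives 25 − 0 = 25. No deviation. ✓
Palatable: dull display gives 25 − 0 = 25; bright display gives 62 − 27 = 35. Would deviate. ✗

No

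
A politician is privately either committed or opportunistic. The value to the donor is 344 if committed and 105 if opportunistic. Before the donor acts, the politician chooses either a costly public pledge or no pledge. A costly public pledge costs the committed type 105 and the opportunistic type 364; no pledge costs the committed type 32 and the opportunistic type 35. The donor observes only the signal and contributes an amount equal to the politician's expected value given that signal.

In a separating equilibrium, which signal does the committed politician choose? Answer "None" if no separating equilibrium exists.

Try committed → pledge, opportunistic → no pledge:
  Under separation the donor infers type exactly: pledge → committed (pays 344), no pledge → opportunistic (pays 105).
  Committed: pledge gives 344 − 105 = 239; no pledge gives 105 − 32 = 73. No deviation. ✓
  Opportunistic: no pledge gives 105 − 35 = 70; pledge gives 344 − 364 = -20. No deviation. ✓
Both hold — the committed type sends pledge.

pledge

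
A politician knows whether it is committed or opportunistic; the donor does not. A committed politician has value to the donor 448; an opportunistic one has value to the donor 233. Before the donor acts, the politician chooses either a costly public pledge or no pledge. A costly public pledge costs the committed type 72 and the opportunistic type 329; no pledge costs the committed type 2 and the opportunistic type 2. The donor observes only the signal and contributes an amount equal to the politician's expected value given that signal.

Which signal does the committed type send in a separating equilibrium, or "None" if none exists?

Try committed → pledge, opportunistic → no pledge:
  If types separate, pledge earns payment 448 and no pledge earns 233.
  Committed: pledge gives 448 − 72 = 376; no pledge gives 233 − 2 = 231. No deviation. ✓
  Opportunistic: no pledge gives 233 − 2 = 231; pledge gives 448 − 329 = 119. No deviation. ✓
Both hold — the committed type sends pledge.

pledge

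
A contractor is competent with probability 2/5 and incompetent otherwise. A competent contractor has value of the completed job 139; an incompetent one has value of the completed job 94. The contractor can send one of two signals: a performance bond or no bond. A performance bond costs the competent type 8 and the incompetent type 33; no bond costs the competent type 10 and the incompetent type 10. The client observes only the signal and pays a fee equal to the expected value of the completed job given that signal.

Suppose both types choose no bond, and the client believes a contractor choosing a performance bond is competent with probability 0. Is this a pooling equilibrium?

Yes

On the equilibrium path (no bond) the client holds the prior 2/5 and pays 2/5·139 + 3/5·94 = 112. Off-path (bond) belief 0 gives 0·139 + 1·94 = 94.
Competent: no bond gives 112 − 10 = 102; bond gives 94 − 8 = 86. Stays. ✓
Incompetent: no bond gives 112 − 10 = 102; bond gives 94 − 33 = 61. Stays. ✓
Beliefs are Bayes-consistent on-path and both types best-respond.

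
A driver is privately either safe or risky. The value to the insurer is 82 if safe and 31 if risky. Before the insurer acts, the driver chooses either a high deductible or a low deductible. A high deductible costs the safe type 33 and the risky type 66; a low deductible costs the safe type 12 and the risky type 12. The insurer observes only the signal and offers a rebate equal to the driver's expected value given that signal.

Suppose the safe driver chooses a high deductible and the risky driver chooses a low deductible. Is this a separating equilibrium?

Under separation the insurer infers type exactly: high deductible → safe (pays 82), low deductible → risky (pays 31).
Safe: high deductible gives 82 − 33 = 49; low deductible gives 31 − 12 = 19. No deviation. ✓
Risky: low deductible gives 31 − 12 = 19; high deductible gives 82 − 66 = 16. No deviation. ✓
Both incentive constraints hold.

Yes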